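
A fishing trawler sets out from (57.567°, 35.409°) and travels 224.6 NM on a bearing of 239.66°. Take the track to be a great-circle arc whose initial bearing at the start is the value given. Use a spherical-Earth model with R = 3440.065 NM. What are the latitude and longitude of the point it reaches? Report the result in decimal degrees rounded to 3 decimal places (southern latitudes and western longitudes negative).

latitude 55.542°, longitude 29.698°

The arc subtends δ = 224.6/3440.065 = 0.065289 rad at the centre.
Converting: φ₁ = 1.004734 rad, θ = 4.182856 rad.
sin φ₂ = sin φ₁ cos δ + cos φ₁ sin δ cos θ = (0.844019)(0.997869) + (0.536313)(0.065243)(-0.505130) = 0.824546
φ₂ = asin(0.824546) = 0.969399 rad = 55.542°.
For the longitude increment, Δλ = atan2( sin θ sin δ cos φ₁, cos δ − sin φ₁ sin φ₂ ) = atan2(-0.030198, 0.301937) = -5.711°.
λ₂ = 35.409° + -5.711° = 29.698°.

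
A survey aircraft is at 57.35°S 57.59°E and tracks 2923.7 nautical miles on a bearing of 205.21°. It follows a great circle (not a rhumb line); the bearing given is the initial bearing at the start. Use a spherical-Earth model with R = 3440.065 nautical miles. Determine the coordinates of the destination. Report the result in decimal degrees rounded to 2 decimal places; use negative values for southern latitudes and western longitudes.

latitude -67.29°, longitude -66.45°

Angular distance δ = d/R = 2923.7 / 3440.065 = 0.849897 rad.
Start latitude φ₁ = -1.000946 rad; initial bearing θ = 3.581590 rad.
Destination latitude: φ₂ = arcsin( sin φ₁ cos δ + cos φ₁ sin δ cos θ ) = arcsin(-0.922440) = -67.29°.
Δλ = atan2( sin θ sin δ cos φ₁ , cos δ − sin φ₁ sin φ₂ ) = atan2(-0.172625, -0.116617) = -2.164925 rad = -124.04°.
λ₂ = 57.59° + -124.04° = -66.45°.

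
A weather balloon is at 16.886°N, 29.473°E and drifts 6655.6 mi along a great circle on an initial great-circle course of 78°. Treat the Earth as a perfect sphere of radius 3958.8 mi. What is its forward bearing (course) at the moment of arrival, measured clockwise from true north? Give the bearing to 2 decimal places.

δ = 6655.6/3958.8 = 1.681217 rad (96.3266°).
Start latitude φ₁ = 0.294716 rad; initial bearing θ = 1.361357 rad.
sin φ₂ = sin φ₁ cos δ + cos φ₁ sin δ cos θ = (0.290468)(-0.110196) + (0.956885)(0.993910)(0.207912) = 0.165727
φ₂ = asin(0.165727) = 0.166496 rad = 9.539°.
Δλ = atan2( sin θ sin δ cos φ₁ , cos δ − sin φ₁ sin φ₂ ) = atan2(0.930274, -0.158335) = 1.739383 rad = 99.659°.
λ₂ = λ₁ + Δλ = 129.132°.
The forward bearing on arrival equals the back-azimuth from the destination plus 180°.
Back-azimuth from P₂ (9.54°, 129.13°) to P₁ (16.89°, 29.47°), with Δλ' = λ₁ − λ₂ = -99.66°: atan2( sin Δλ' cos φ₁ , cos φ₂ sin φ₁ − sin φ₂ cos φ₁ cos Δλ' ) = 288.36°.
Final bearing = (288.36° + 180°) mod 360° = 108.36°.

final bearing 108.36°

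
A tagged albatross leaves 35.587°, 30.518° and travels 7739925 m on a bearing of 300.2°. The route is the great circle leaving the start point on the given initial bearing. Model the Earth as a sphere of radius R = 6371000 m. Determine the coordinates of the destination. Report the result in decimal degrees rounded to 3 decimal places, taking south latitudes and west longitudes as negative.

latitude 35.889°, longitude -58.845°

Angular distance δ = d/R = 7739925 / 6371000 = 1.214868 rad.
Converting: φ₁ = 0.621110 rad, θ = 5.239478 rad.
Destination latitude: φ₂ = arcsin( sin φ₁ cos δ + cos φ₁ sin δ cos θ ) = arcsin(0.586216) = 35.889°.
Δλ = atan2( sin θ sin δ cos φ₁ , cos δ − sin φ₁ sin φ₂ ) = atan2(-0.658804, 0.007319) = -1.559687 rad = -89.363°.
λ₂ = λ₁ + Δλ = -58.845°.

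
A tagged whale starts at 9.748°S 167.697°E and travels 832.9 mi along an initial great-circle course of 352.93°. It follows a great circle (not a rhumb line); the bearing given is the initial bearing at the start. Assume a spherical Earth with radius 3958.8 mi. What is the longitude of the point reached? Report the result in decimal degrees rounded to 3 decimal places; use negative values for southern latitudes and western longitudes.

δ = 832.9/3958.8 = 0.210392 rad (12.0546°).
Converting: φ₁ = -0.170135 rad, θ = 6.159791 rad.
Applying the spherical law of cosines for sides, sin φ₂ = sin φ₁ cos δ + cos φ₁ sin δ cos θ = 0.038681, so φ₂ = 2.217°.
Then Δλ = atan2(-0.025334, 0.984498) = -0.025727 rad, from sin θ sin δ cos φ₁ over cos δ − sin φ₁ sin φ₂.
Hence λ₂ = 167.697° + -1.474° = 166.223°.

longitude 166.223°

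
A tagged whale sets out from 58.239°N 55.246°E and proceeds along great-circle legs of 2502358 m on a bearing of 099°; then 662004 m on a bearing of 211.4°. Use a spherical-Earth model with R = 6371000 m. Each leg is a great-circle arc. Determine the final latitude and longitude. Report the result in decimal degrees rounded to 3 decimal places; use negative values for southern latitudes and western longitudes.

Apply the spherical direct solution leg by leg, carrying full precision between legs.
Leg 1: from (58.239°, 55.246°), δ = 2502358/6371000 = 0.392773 rad, θ = 99° → φ = 48.937°, λ = 90.381°.
Leg 2: from (48.937°, 90.381°), δ = 662004/6371000 = 0.103909 rad, θ = 211.4° → φ = 43.770°, λ = 86.089°.

latitude 43.770°, longitude 86.089°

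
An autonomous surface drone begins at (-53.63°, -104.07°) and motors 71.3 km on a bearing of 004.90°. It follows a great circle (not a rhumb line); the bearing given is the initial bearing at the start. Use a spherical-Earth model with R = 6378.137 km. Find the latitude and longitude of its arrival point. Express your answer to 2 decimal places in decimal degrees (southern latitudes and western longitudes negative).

Angular distance δ = d/R = 71.3 / 6378.137 = 0.011179 rad.
With φ₁ = -53.63° = -0.936020 rad and θ = 4.9° = 0.085521 rad:
Applying the spherical law of cosines for sides, sin φ₂ = sin φ₁ cos δ + cos φ₁ sin δ cos θ = -0.798549, so φ₂ = -52.99°.
Then Δλ = atan2(0.000566, 0.356942) = 0.001586 rad, from sin θ sin δ cos φ₁ over cos δ − sin φ₁ sin φ₂.
λ₂ = -104.07° + 0.09° = -103.98°.

latitude -52.99°, longitude -103.98°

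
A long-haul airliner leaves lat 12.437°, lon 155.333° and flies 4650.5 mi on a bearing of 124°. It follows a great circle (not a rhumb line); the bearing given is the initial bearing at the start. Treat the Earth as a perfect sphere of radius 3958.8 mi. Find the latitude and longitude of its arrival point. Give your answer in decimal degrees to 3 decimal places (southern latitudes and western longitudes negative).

latitude -24.879°, longitude -147.198°

Angular distance δ = d/R = 4650.5 / 3958.8 = 1.174725 rad.
Start latitude φ₁ = 0.217067 rad; initial bearing θ = 2.164208 rad.
Applying the spherical law of cosines for sides, sin φ₂ = sin φ₁ cos δ + cos φ₁ sin δ cos θ = -0.420708, so φ₂ = -24.879°.
Then Δλ = atan2(0.746908, 0.476403) = 1.003021 rad, from sin θ sin δ cos φ₁ over cos δ − sin φ₁ sin φ₂.
λ₂ = 155.333° + 57.469° = 212.802°, normalized to (−180°, 180°] → -147.198°.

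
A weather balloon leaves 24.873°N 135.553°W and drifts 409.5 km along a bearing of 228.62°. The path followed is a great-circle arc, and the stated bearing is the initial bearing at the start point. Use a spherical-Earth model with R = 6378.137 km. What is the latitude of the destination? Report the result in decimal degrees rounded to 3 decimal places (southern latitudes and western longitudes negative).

latitude 22.412°

Central angle δ = d/R = 0.064204 rad.
Start latitude φ₁ = 0.434116 rad; initial bearing θ = 3.990172 rad.
sin φ₂ = sin φ₁ cos δ + cos φ₁ sin δ cos θ = (0.420608)(0.997940) + (0.907242)(0.064160)(-0.661050) = 0.381263
φ₂ = asin(0.381263) = 0.391162 rad = 22.412°.
For the longitude increment, Δλ = atan2( sin θ sin δ cos φ₁, cos δ − sin φ₁ sin φ₂ ) = atan2(-0.043676, 0.837577) = -2.985°.
Hence λ₂ = -135.553° + -2.985° = -138.538°.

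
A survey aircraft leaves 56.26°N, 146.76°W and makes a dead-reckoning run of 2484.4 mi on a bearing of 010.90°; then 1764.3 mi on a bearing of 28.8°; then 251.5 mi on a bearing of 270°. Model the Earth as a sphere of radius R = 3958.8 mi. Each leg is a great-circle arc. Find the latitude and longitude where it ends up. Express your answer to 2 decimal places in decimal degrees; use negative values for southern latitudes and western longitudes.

latitude 69.70°, longitude 90.34°

Apply the spherical direct solution leg by leg, carrying full precision between legs.
Leg 1: from (56.26°, -146.76°), δ = 2484.4/3958.8 = 0.627564 rad, θ = 10.9° → φ = 83.40°, λ = -41.70°.
Leg 2: from (83.40°, -41.70°), δ = 1764.3/3958.8 = 0.445665 rad, θ = 28.8° → φ = 70.01°, λ = 100.88°.
Leg 3: from (70.01°, 100.88°), δ = 251.5/3958.8 = 0.063529 rad, θ = 270° → φ = 69.70°, λ = 90.34°.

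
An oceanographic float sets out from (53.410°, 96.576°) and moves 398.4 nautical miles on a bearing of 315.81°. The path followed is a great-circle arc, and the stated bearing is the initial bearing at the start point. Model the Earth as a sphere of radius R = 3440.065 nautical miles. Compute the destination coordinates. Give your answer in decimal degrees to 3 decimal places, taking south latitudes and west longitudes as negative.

latitude 57.880°, longitude 87.863°

Angular distance δ = d/R = 398.4 / 3440.065 = 0.115812 rad.
Start latitude φ₁ = 0.932180 rad; initial bearing θ = 5.511924 rad.
Destination latitude: φ₂ = arcsin( sin φ₁ cos δ + cos φ₁ sin δ cos θ ) = arcsin(0.846932) = 57.880°.
For the longitude increment, Δλ = atan2( sin θ sin δ cos φ₁, cos δ − sin φ₁ sin φ₂ ) = atan2(-0.048012, 0.313282) = -8.713°.
λ₂ = 96.576° + -8.713° = 87.863°.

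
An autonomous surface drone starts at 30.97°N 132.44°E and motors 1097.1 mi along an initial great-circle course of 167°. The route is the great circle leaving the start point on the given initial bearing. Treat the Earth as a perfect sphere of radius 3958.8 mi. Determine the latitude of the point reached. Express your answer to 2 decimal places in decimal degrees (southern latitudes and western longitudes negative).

The arc subtends δ = 1097.1/3958.8 = 0.277129 rad at the centre.
Start latitude φ₁ = 0.540528 rad; initial bearing θ = 2.914700 rad.
sin φ₂ = sin φ₁ cos δ + cos φ₁ sin δ cos θ = (0.514589)(0.961845) + (0.857437)(0.273596)(-0.974370) = 0.266376
φ₂ = asin(0.266376) = 0.269632 rad = 15.45°.
Δλ = atan2( sin θ sin δ cos φ₁ , cos δ − sin φ₁ sin φ₂ ) = atan2(0.052772, 0.824770) = 0.063896 rad = 3.66°.
λ₂ = 132.44° + 3.66° = 136.10°.

latitude 15.45°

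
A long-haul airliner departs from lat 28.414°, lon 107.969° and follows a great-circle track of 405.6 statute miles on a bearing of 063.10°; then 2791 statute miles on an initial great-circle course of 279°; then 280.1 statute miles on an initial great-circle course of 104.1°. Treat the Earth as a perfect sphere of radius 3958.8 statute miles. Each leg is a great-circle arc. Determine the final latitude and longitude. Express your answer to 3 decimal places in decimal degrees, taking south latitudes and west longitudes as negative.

latitude 27.525°, longitude 71.712°

Apply the spherical direct solution leg by leg, carrying full precision between legs.
Leg 1: from (28.414°, 107.969°), δ = 405.6/3958.8 = 0.102455 rad, θ = 63.1° → φ = 30.933°, λ = 114.073°.
Leg 2: from (30.933°, 114.073°), δ = 2791/3958.8 = 0.705012 rad, θ = 279° → φ = 28.584°, λ = 67.278°.
Leg 3: from (28.584°, 67.278°), δ = 280.1/3958.8 = 0.070754 rad, θ = 104.1° → φ = 27.525°, λ = 71.712°.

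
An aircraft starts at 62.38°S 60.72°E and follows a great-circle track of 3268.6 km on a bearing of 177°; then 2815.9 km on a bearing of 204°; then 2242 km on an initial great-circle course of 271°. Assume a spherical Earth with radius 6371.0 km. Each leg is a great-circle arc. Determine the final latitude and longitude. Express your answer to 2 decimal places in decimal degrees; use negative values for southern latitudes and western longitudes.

Apply the spherical direct solution leg by leg, carrying full precision between legs.
Leg 1: from (-62.38°, 60.72°), δ = 3268.6/6371 = 0.513043 rad, θ = 177° → φ = -87.72°, λ = -159.49°.
Leg 2: from (-87.72°, -159.49°), δ = 2815.9/6371 = 0.441987 rad, θ = 204° → φ = -66.74°, λ = 46.65°.
Leg 3: from (-66.74°, 46.65°), δ = 2242/6371 = 0.351907 rad, θ = 271° → φ = -59.32°, λ = 4.15°.

latitude -59.32°, longitude 4.15°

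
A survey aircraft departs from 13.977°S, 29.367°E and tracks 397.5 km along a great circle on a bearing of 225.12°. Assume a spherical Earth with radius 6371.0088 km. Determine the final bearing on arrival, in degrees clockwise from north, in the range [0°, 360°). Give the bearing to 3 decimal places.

δ = 397.5/6371.0088 = 0.062392 rad (3.5748°).
With φ₁ = -13.977° = -0.243945 rad and θ = 225.12° = 3.929085 rad:
Applying the spherical law of cosines for sides, sin φ₂ = sin φ₁ cos δ + cos φ₁ sin δ cos θ = -0.283757, so φ₂ = -16.485°.
Δλ = atan2( sin θ sin δ cos φ₁ , cos δ − sin φ₁ sin φ₂ ) = atan2(-0.042873, 0.929518) = -0.046092 rad = -2.641°.
λ₂ = 29.367° + -2.641° = 26.726°.
The forward bearing on arrival equals the back-azimuth from the destination plus 180°.
Back-azimuth from P₂ (-16.485°, 26.726°) to P₁ (-13.977°, 29.367°), with Δλ' = λ₁ − λ₂ = 2.641°: atan2( sin Δλ' cos φ₁ , cos φ₂ sin φ₁ − sin φ₂ cos φ₁ cos Δλ' ) = 45.814°.
Final bearing = (45.814° + 180°) mod 360° = 225.814°.

final bearing 225.814°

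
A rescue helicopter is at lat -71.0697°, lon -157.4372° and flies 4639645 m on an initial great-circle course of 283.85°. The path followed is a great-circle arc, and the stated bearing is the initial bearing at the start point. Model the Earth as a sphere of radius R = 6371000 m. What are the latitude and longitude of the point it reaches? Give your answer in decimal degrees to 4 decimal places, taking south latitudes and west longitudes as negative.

Angular distance δ = d/R = 4639645 / 6371000 = 0.728244 rad.
Converting: φ₁ = -1.240400 rad, θ = 4.954117 rad.
Destination latitude: φ₂ = arcsin( sin φ₁ cos δ + cos φ₁ sin δ cos θ ) = arcsin(-0.654290) = -40.8659°.
For the longitude increment, Δλ = atan2( sin θ sin δ cos φ₁, cos δ − sin φ₁ sin φ₂ ) = atan2(-0.209642, 0.127442) = -58.7045°.
λ₂ = -157.4372° + -58.7045° = -216.1417°, normalized to (−180°, 180°] → 143.8583°.

latitude -40.8659°, longitude 143.8583°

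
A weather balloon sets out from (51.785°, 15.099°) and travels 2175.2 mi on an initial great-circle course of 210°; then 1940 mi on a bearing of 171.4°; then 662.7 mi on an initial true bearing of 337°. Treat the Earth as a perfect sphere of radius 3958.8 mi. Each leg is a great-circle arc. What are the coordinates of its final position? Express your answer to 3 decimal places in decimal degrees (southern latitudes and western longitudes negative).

latitude 4.007°, longitude -1.068°

Apply the spherical direct solution leg by leg, carrying full precision between legs.
Leg 1: from (51.785°, 15.099°), δ = 2175.2/3958.8 = 0.549459 rad, θ = 210° → φ = 22.971°, λ = -1.376°.
Leg 2: from (22.971°, -1.376°), δ = 1940/3958.8 = 0.490047 rad, θ = 171.4° → φ = -4.826°, λ = 2.674°.
Leg 3: from (-4.826°, 2.674°), δ = 662.7/3958.8 = 0.167399 rad, θ = 337° → φ = 4.007°, λ = -1.068°.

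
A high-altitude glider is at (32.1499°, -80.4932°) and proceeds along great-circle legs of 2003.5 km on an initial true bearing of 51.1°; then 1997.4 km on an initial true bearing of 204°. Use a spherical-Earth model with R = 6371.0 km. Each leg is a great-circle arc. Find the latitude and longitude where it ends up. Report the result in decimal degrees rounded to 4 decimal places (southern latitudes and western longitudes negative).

Apply the spherical direct solution leg by leg, carrying full precision between legs.
Leg 1: from (32.1499°, -80.4932°), δ = 2003.5/6371 = 0.314472 rad, θ = 51.1° → φ = 42.1052°, λ = -61.5604°.
Leg 2: from (42.1052°, -61.5604°), δ = 1997.4/6371 = 0.313514 rad, θ = 204° → φ = 25.3903°, λ = -69.5417°.

latitude 25.3903°, longitude -69.5417°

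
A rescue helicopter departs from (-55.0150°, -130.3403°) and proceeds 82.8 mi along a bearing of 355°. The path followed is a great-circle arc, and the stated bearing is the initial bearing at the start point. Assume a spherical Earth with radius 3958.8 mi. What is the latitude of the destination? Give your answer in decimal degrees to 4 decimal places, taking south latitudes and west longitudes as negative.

The arc subtends δ = 82.8/3958.8 = 0.020915 rad at the centre.
With φ₁ = -55.0150° = -0.960193 rad and θ = 355° = 6.195919 rad:
Applying the spherical law of cosines for sides, sin φ₂ = sin φ₁ cos δ + cos φ₁ sin δ cos θ = -0.807177, so φ₂ = -53.8211°.
Δλ = atan2( sin θ sin δ cos φ₁ , cos δ − sin φ₁ sin φ₂ ) = atan2(-0.001045, 0.338459) = -0.003088 rad = -0.1769°.
λ₂ = -130.3403° + -0.1769° = -130.5172°.

latitude -53.8211°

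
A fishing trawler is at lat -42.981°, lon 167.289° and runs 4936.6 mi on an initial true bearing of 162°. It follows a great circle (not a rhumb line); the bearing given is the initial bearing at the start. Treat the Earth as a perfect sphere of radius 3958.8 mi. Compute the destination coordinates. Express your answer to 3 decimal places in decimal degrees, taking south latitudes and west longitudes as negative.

Angular distance δ = d/R = 4936.6 / 3958.8 = 1.246994 rad.
Start latitude φ₁ = -0.750160 rad; initial bearing θ = 2.827433 rad.
sin φ₂ = sin φ₁ cos δ + cos φ₁ sin δ cos θ = (-0.681756)(0.318174) + (0.731580)(0.948032)(-0.951057) = -0.876533
φ₂ = asin(-0.876533) = -1.068611 rad = -61.227°.
For the longitude increment, Δλ = atan2( sin θ sin δ cos φ₁, cos δ − sin φ₁ sin φ₂ ) = atan2(0.214322, -0.279408) = 142.510°.
λ₂ = 167.289° + 142.510° = 309.799°, normalized to (−180°, 180°] → -50.201°.

latitude -61.227°, longitude -50.201°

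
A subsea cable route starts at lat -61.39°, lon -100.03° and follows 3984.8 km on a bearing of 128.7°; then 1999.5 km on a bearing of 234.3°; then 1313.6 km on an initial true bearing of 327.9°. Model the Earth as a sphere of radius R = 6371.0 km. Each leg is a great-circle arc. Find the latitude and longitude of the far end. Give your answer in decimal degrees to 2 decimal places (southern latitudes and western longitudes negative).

Apply the spherical direct solution leg by leg, carrying full precision between legs.
Leg 1: from (-61.39°, -100.03°), δ = 3984.8/6371 = 0.625459 rad, θ = 128.7° → φ = -62.50°, λ = -18.35°.
Leg 2: from (-62.50°, -18.35°), δ = 1999.5/6371 = 0.313844 rad, θ = 234.3° → φ = -67.95°, λ = -60.25°.
Leg 3: from (-67.95°, -60.25°), δ = 1313.6/6371 = 0.206184 rad, θ = 327.9° → φ = -57.36°, λ = -71.89°.

latitude -57.36°, longitude -71.89°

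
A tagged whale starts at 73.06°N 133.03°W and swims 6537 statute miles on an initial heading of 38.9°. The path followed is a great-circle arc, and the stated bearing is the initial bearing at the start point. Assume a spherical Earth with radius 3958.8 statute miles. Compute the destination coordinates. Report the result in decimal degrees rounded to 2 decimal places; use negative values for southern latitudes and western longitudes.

δ = 6537/3958.8 = 1.651258 rad (94.6101°).
Start latitude φ₁ = 1.275138 rad; initial bearing θ = 0.678933 rad.
Applying the spherical law of cosines for sides, sin φ₂ = sin φ₁ cos δ + cos φ₁ sin δ cos θ = 0.149136, so φ₂ = 8.58°.
For the longitude increment, Δλ = atan2( sin θ sin δ cos φ₁, cos δ − sin φ₁ sin φ₂ ) = atan2(0.182378, -0.223040) = 140.73°.
λ₂ = -133.03° + 140.73° = 7.70°.

latitude 8.58°, longitude 7.70°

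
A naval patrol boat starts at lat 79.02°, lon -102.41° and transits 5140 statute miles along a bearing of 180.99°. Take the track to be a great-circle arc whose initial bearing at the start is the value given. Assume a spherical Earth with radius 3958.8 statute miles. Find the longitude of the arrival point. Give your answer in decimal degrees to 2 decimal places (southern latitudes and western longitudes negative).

longitude -103.37°

δ = 5140/3958.8 = 1.298373 rad (74.3913°).
Start latitude φ₁ = 1.379159 rad; initial bearing θ = 3.158871 rad.
sin φ₂ = sin φ₁ cos δ + cos φ₁ sin δ cos θ = (0.981694)(0.269066) + (0.190466)(0.963122)(-0.999851) = 0.080725
φ₂ = asin(0.080725) = 0.080813 rad = 4.63°.
For the longitude increment, Δλ = atan2( sin θ sin δ cos φ₁, cos δ − sin φ₁ sin φ₂ ) = atan2(-0.003169, 0.189818) = -0.96°.
Hence λ₂ = -102.41° + -0.96° = -103.37°.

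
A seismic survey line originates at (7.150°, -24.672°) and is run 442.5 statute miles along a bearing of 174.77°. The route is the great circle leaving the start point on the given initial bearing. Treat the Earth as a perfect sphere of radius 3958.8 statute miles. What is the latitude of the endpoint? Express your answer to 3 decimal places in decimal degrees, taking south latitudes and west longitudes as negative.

latitude 0.772°

The arc subtends δ = 442.5/3958.8 = 0.111776 rad at the centre.
Converting: φ₁ = 0.124791 rad, θ = 3.050312 rad.
sin φ₂ = sin φ₁ cos δ + cos φ₁ sin δ cos θ = (0.124467)(0.993760) + (0.992224)(0.111544)(-0.995837) = 0.013475
φ₂ = asin(0.013475) = 0.013476 rad = 0.772°.
Δλ = atan2( sin θ sin δ cos φ₁ , cos δ − sin φ₁ sin φ₂ ) = atan2(0.010089, 0.992082) = 0.010169 rad = 0.583°.
Hence λ₂ = -24.672° + 0.583° = -24.089°.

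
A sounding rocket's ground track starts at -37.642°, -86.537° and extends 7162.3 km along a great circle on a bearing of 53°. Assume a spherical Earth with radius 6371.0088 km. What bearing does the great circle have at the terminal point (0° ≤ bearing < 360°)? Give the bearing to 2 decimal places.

Angular distance δ = d/R = 7162.3 / 6371.0088 = 1.124202 rad.
Converting: φ₁ = -0.656977 rad, θ = 0.925025 rad.
sin φ₂ = sin φ₁ cos δ + cos φ₁ sin δ cos θ = (-0.610726)(0.431897) + (0.791842)(0.901923)(0.601815) = 0.166034
φ₂ = asin(0.166034) = 0.166807 rad = 9.557°.
Δλ = atan2( sin θ sin δ cos φ₁ , cos δ − sin φ₁ sin φ₂ ) = atan2(0.570370, 0.533298) = 0.818975 rad = 46.924°.
λ₂ = -86.537° + 46.924° = -39.613°.
The forward bearing on arrival equals the back-azimuth from the destination plus 180°.
Back-azimuth from P₂ (9.56°, -39.61°) to P₁ (-37.64°, -86.54°), with Δλ' = λ₁ − λ₂ = -46.92°: atan2( sin Δλ' cos φ₁ , cos φ₂ sin φ₁ − sin φ₂ cos φ₁ cos Δλ' ) = 219.89°.
Final bearing = (219.89° + 180°) mod 360° = 39.89°.

final bearing 39.89°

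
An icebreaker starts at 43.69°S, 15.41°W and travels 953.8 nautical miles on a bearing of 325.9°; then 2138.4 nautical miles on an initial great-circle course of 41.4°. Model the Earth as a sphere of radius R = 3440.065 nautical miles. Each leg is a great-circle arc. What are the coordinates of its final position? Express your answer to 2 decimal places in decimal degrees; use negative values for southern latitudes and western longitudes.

latitude -1.64°, longitude -2.96°

Apply the spherical direct solution leg by leg, carrying full precision between legs.
Leg 1: from (-43.69°, -15.41°), δ = 953.8/3440.065 = 0.277262 rad, θ = 325.9° → φ = -30.03°, λ = -25.62°.
Leg 2: from (-30.03°, -25.62°), δ = 2138.4/3440.065 = 0.621616 rad, θ = 41.4° → φ = -1.64°, λ = -2.96°.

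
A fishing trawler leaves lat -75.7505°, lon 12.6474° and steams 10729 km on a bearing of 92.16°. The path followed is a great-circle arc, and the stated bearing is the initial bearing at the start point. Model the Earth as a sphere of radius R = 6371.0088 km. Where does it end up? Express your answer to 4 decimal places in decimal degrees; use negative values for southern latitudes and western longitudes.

latitude 5.7566°, longitude 106.3418°

δ = 10729/6371.0088 = 1.684035 rad (96.4881°).
Start latitude φ₁ = -1.322096 rad; initial bearing θ = 1.608495 rad.
Destination latitude: φ₂ = arcsin( sin φ₁ cos δ + cos φ₁ sin δ cos θ ) = arcsin(0.100302) = 5.7566°.
For the longitude increment, Δλ = atan2( sin θ sin δ cos φ₁, cos δ − sin φ₁ sin φ₂ ) = atan2(0.244395, -0.015780) = 93.6944°.
λ₂ = 12.6474° + 93.6944° = 106.3418°.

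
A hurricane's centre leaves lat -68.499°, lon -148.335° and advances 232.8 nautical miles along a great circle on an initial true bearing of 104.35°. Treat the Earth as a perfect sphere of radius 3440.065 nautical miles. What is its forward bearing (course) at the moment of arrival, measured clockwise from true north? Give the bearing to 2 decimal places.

The arc subtends δ = 232.8/3440.065 = 0.067673 rad at the centre.
With φ₁ = -68.499° = -1.195533 rad and θ = 104.35° = 1.821251 rad:
Destination latitude: φ₂ = arcsin( sin φ₁ cos δ + cos φ₁ sin δ cos θ ) = arcsin(-0.934424) = -69.135°.
For the longitude increment, Δλ = atan2( sin θ sin δ cos φ₁, cos δ − sin φ₁ sin φ₂ ) = atan2(0.024011, 0.128312) = 10.599°.
Hence λ₂ = -148.335° + 10.599° = -137.736°.
The forward bearing on arrival equals the back-azimuth from the destination plus 180°.
Back-azimuth from P₂ (-69.14°, -137.74°) to P₁ (-68.50°, -148.34°), with Δλ' = λ₁ − λ₂ = -10.60°: atan2( sin Δλ' cos φ₁ , cos φ₂ sin φ₁ − sin φ₂ cos φ₁ cos Δλ' ) = 274.46°.
Final bearing = (274.46° + 180°) mod 360° = 94.46°.

final bearing 94.46°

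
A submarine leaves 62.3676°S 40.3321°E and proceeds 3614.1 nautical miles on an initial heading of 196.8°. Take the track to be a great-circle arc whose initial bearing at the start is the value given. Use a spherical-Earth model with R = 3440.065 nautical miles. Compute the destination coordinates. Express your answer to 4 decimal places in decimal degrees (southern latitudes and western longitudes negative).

latitude -55.6527°, longitude -113.2757°

Angular distance δ = d/R = 3614.1 / 3440.065 = 1.050591 rad.
With φ₁ = -62.3676° = -1.088520 rad and θ = 196.8° = 3.434808 rad:
Applying the spherical law of cosines for sides, sin φ₂ = sin φ₁ cos δ + cos φ₁ sin δ cos θ = -0.825633, so φ₂ = -55.6527°.
For the longitude increment, Δλ = atan2( sin θ sin δ cos φ₁, cos δ − sin φ₁ sin φ₂ ) = atan2(-0.116319, -0.234404) = -153.6078°.
λ₂ = λ₁ + Δλ = -113.2757°.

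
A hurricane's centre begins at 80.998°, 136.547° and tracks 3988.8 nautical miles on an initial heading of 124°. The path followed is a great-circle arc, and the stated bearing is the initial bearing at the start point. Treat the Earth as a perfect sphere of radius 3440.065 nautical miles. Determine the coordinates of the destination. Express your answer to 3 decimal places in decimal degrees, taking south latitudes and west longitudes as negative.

latitude 18.340°, longitude -170.269°

δ = 3988.8/3440.065 = 1.159513 rad (66.4352°).
Converting: φ₁ = 1.413682 rad, θ = 2.164208 rad.
Applying the spherical law of cosines for sides, sin φ₂ = sin φ₁ cos δ + cos φ₁ sin δ cos θ = 0.314662, so φ₂ = 18.340°.
Δλ = atan2( sin θ sin δ cos φ₁ , cos δ − sin φ₁ sin φ₂ ) = atan2(0.118901, 0.089000) = 0.928244 rad = 53.184°.
λ₂ = 136.547° + 53.184° = 189.731°, normalized to (−180°, 180°] → -170.269°.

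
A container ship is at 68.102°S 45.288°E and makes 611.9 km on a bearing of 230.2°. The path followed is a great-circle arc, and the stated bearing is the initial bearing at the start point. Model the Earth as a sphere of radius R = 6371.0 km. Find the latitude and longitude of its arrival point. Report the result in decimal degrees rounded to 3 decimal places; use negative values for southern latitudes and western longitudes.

latitude -71.168°, longitude 32.095°

Angular distance δ = d/R = 611.9 / 6371 = 0.096045 rad.
Start latitude φ₁ = -1.188604 rad; initial bearing θ = 4.017748 rad.
Destination latitude: φ₂ = arcsin( sin φ₁ cos δ + cos φ₁ sin δ cos θ ) = arcsin(-0.946467) = -71.168°.
Δλ = atan2( sin θ sin δ cos φ₁ , cos δ − sin φ₁ sin φ₂ ) = atan2(-0.027478, 0.117213) = -0.230269 rad = -13.193°.
Hence λ₂ = 45.288° + -13.193° = 32.095°.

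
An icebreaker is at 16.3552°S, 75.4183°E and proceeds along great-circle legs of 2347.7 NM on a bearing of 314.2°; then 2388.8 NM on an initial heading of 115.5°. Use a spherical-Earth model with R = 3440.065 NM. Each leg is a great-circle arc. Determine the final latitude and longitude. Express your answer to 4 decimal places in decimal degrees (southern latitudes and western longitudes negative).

Apply the spherical direct solution leg by leg, carrying full precision between legs.
Leg 1: from (-16.3552°, 75.4183°), δ = 2347.7/3440.065 = 0.682458 rad, θ = 314.2° → φ = 11.7352°, λ = 47.9143°.
Leg 2: from (11.7352°, 47.9143°), δ = 2388.8/3440.065 = 0.694405 rad, θ = 115.5° → φ = -6.5141°, λ = 83.4594°.

latitude -6.5141°, longitude 83.4594°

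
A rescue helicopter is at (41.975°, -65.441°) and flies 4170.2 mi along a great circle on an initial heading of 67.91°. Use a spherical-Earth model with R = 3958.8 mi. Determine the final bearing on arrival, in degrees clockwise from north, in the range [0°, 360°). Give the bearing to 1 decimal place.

final bearing 122.7°

Angular distance δ = d/R = 4170.2 / 3958.8 = 1.053400 rad.
With φ₁ = 41.975° = 0.732602 rad and θ = 67.91° = 1.185253 rad:
Destination latitude: φ₂ = arcsin( sin φ₁ cos δ + cos φ₁ sin δ cos θ ) = arcsin(0.573789) = 35.015°.
Δλ = atan2( sin θ sin δ cos φ₁ , cos δ − sin φ₁ sin φ₂ ) = atan2(0.598699, 0.110865) = 1.387693 rad = 79.509°.
λ₂ = -65.441° + 79.509° = 14.068°.
The forward bearing on arrival equals the back-azimuth from the destination plus 180°.
Back-azimuth from P₂ (35.0°, 14.1°) to P₁ (42.0°, -65.4°), with Δλ' = λ₁ − λ₂ = -79.5°: atan2( sin Δλ' cos φ₁ , cos φ₂ sin φ₁ − sin φ₂ cos φ₁ cos Δλ' ) = 302.7°.
Final bearing = (302.7° + 180°) mod 360° = 122.7°.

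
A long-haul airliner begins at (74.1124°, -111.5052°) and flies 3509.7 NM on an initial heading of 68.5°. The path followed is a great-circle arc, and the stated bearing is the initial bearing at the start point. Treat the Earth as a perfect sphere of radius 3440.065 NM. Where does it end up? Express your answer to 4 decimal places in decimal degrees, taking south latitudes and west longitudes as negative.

latitude 36.0634°, longitude -10.2918°

Central angle δ = d/R = 1.020242 rad.
Start latitude φ₁ = 1.293505 rad; initial bearing θ = 1.195551 rad.
Applying the spherical law of cosines for sides, sin φ₂ = sin φ₁ cos δ + cos φ₁ sin δ cos θ = 0.588680, so φ₂ = 36.0634°.
For the longitude increment, Δλ = atan2( sin θ sin δ cos φ₁, cos δ − sin φ₁ sin φ₂ ) = atan2(0.217067, -0.043033) = 101.2134°.
Hence λ₂ = -111.5052° + 101.2134° = -10.2918°.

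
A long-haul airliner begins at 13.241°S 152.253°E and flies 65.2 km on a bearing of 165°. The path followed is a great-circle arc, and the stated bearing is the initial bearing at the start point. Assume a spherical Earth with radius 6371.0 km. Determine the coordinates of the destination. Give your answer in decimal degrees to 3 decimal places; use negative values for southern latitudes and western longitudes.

latitude -13.807°, longitude 152.409°

Central angle δ = d/R = 0.010234 rad.
Start latitude φ₁ = -0.231099 rad; initial bearing θ = 2.879793 rad.
Destination latitude: φ₂ = arcsin( sin φ₁ cos δ + cos φ₁ sin δ cos θ ) = arcsin(-0.238658) = -13.807°.
Δλ = atan2( sin θ sin δ cos φ₁ , cos δ − sin φ₁ sin φ₂ ) = atan2(0.002578, 0.945284) = 0.002727 rad = 0.156°.
Hence λ₂ = 152.253° + 0.156° = 152.409°.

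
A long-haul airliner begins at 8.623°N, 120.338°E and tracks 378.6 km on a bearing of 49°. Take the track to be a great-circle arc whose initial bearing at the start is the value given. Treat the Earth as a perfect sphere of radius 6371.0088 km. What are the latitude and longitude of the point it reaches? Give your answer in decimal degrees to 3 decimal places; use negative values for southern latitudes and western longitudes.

latitude 10.847°, longitude 122.954°

Angular distance δ = d/R = 378.6 / 6371.0088 = 0.059425 rad.
Start latitude φ₁ = 0.150500 rad; initial bearing θ = 0.855211 rad.
Destination latitude: φ₂ = arcsin( sin φ₁ cos δ + cos φ₁ sin δ cos θ ) = arcsin(0.188191) = 10.847°.
For the longitude increment, Δλ = atan2( sin θ sin δ cos φ₁, cos δ − sin φ₁ sin φ₂ ) = atan2(0.044316, 0.970019) = 2.616°.
λ₂ = λ₁ + Δλ = 122.954°.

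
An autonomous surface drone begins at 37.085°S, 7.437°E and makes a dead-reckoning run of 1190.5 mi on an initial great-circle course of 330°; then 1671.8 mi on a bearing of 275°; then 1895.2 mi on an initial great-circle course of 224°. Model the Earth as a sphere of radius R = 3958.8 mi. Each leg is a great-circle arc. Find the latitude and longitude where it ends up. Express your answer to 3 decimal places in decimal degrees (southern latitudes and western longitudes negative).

Apply the spherical direct solution leg by leg, carrying full precision between legs.
Leg 1: from (-37.085°, 7.437°), δ = 1190.5/3958.8 = 0.300722 rad, θ = 330° → φ = -21.796°, λ = -1.741°.
Leg 2: from (-21.796°, -1.741°), δ = 1671.8/3958.8 = 0.422300 rad, θ = 275° → φ = -17.789°, λ = -27.133°.
Leg 3: from (-17.789°, -27.133°), δ = 1895.2/3958.8 = 0.478731 rad, θ = 224° → φ = -35.922°, λ = -50.408°.

latitude -35.922°, longitude -50.408°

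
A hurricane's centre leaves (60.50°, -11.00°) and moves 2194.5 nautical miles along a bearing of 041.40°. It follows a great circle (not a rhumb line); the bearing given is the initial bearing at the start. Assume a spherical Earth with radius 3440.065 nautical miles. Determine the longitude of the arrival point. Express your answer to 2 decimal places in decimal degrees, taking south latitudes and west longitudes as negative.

Central angle δ = d/R = 0.637924 rad.
Converting: φ₁ = 1.055924 rad, θ = 0.722566 rad.
Destination latitude: φ₂ = arcsin( sin φ₁ cos δ + cos φ₁ sin δ cos θ ) = arcsin(0.919158) = 66.80°.
Δλ = atan2( sin θ sin δ cos φ₁ , cos δ − sin φ₁ sin φ₂ ) = atan2(0.193931, 0.003339) = 1.553579 rad = 89.01°.
λ₂ = λ₁ + Δλ = 78.01°.

longitude 78.01°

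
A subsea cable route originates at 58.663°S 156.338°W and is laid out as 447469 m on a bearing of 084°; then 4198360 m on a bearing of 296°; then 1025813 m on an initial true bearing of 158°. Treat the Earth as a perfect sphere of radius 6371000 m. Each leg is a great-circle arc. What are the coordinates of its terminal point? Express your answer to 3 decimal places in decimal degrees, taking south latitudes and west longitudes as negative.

Apply the spherical direct solution leg by leg, carrying full precision between legs.
Leg 1: from (-58.663°, -156.338°), δ = 447469/6371000 = 0.070235 rad, θ = 84° → φ = -58.017°, λ = -148.766°.
Leg 2: from (-58.017°, -148.766°), δ = 4198360/6371000 = 0.658980 rad, θ = 296° → φ = -31.899°, λ = 170.825°.
Leg 3: from (-31.899°, 170.825°), δ = 1025813/6371000 = 0.161013 rad, θ = 158° → φ = -40.375°, λ = 175.346°.

latitude -40.375°, longitude 175.346°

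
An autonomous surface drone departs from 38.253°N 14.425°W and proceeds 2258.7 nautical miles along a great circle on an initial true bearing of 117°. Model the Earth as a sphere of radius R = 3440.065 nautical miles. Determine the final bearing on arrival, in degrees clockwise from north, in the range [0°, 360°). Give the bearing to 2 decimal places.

final bearing 133.34°

δ = 2258.7/3440.065 = 0.656586 rad (37.6196°).
Converting: φ₁ = 0.667641 rad, θ = 2.042035 rad.
Destination latitude: φ₂ = arcsin( sin φ₁ cos δ + cos φ₁ sin δ cos θ ) = arcsin(0.272784) = 15.830°.
Δλ = atan2( sin θ sin δ cos φ₁ , cos δ − sin φ₁ sin φ₂ ) = atan2(0.427105, 0.623190) = 0.600827 rad = 34.425°.
Hence λ₂ = -14.425° + 34.425° = 20.000°.
The forward bearing on arrival equals the back-azimuth from the destination plus 180°.
Back-azimuth from P₂ (15.83°, 20.00°) to P₁ (38.25°, -14.43°), with Δλ' = λ₁ − λ₂ = -34.42°: atan2( sin Δλ' cos φ₁ , cos φ₂ sin φ₁ − sin φ₂ cos φ₁ cos Δλ' ) = 313.34°.
Final bearing = (313.34° + 180°) mod 360° = 133.34°.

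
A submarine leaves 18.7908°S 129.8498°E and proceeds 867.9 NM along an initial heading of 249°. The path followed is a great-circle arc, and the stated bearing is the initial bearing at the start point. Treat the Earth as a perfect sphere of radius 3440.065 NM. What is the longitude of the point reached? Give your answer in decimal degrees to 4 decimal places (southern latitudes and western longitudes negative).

Angular distance δ = d/R = 867.9 / 3440.065 = 0.252292 rad.
Converting: φ₁ = -0.327961 rad, θ = 4.345870 rad.
Applying the spherical law of cosines for sides, sin φ₂ = sin φ₁ cos δ + cos φ₁ sin δ cos θ = -0.396606, so φ₂ = -23.3662°.
Then Δλ = atan2(-0.220623, 0.840591) = -0.256673 rad, from sin θ sin δ cos φ₁ over cos δ − sin φ₁ sin φ₂.
Hence λ₂ = 129.8498° + -14.7063° = 115.1435°.

longitude 115.1435°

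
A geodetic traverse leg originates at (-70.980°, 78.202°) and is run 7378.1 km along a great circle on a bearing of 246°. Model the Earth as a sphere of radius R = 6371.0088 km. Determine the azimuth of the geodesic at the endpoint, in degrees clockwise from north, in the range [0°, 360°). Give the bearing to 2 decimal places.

final bearing 339.88°

δ = 7378.1/6371.0088 = 1.158074 rad (66.3528°).
With φ₁ = -70.980° = -1.238835 rad and θ = 246° = 4.293510 rad:
sin φ₂ = sin φ₁ cos δ + cos φ₁ sin δ cos θ = (-0.945405)(0.401104) + (0.325898)(0.916032)(-0.406737) = -0.500631
φ₂ = asin(-0.500631) = -0.524327 rad = -30.042°.
Δλ = atan2( sin θ sin δ cos φ₁ , cos δ − sin φ₁ sin φ₂ ) = atan2(-0.272724, -0.072194) = -1.829576 rad = -104.827°.
Hence λ₂ = 78.202° + -104.827° = -26.625°.
The forward bearing on arrival equals the back-azimuth from the destination plus 180°.
Back-azimuth from P₂ (-30.04°, -26.62°) to P₁ (-70.98°, 78.20°), with Δλ' = λ₁ − λ₂ = 104.83°: atan2( sin Δλ' cos φ₁ , cos φ₂ sin φ₁ − sin φ₂ cos φ₁ cos Δλ' ) = 159.88°.
Final bearing = (159.88° + 180°) mod 360° = 339.88°.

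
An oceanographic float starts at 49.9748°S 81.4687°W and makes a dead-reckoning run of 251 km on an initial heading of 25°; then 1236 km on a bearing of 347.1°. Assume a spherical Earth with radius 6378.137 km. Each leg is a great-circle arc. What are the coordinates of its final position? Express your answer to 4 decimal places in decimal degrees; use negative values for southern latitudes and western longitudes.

Apply the spherical direct solution leg by leg, carrying full precision between legs.
Leg 1: from (-49.9748°, -81.4687°), δ = 251/6378.137 = 0.039353 rad, θ = 25° → φ = -47.9223°, λ = -80.0470°.
Leg 2: from (-47.9223°, -80.0470°), δ = 1236/6378.137 = 0.193787 rad, θ = 347.1° → φ = -37.0526°, λ = -83.1350°.

latitude -37.0526°, longitude -83.1350°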